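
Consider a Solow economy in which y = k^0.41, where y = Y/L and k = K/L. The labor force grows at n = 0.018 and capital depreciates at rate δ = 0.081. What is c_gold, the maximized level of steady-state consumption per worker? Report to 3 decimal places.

c_gold ≈ 1.584

Capital per worker breaks even when investment replaces (n + δ)·k; here n + δ = 0.099.
Golden rule sets MPK = n+δ: 0.41·k^(0.41−1) = 0.099, so k_gold = (0.41/0.099)^(1/0.59) ≈ 11.1177.
y_gold = 11.1177^0.41 ≈ 2.6845.
c_gold = y_gold − (n+δ)·k_gold = 2.6845 − 0.099·11.1177 ≈ 1.5839.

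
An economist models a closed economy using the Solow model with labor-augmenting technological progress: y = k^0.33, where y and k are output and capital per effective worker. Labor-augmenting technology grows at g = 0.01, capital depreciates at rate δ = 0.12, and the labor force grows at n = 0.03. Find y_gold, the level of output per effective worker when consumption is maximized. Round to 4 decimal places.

y_gold ≈ 1.4284

The effective depreciation rate is n + g + δ = 0.03 + 0.01 + 0.12 = 0.16.
Golden rule sets MPK = n+g+δ: 0.33·k^(0.33−1) = 0.16, so k_gold = (0.33/0.16)^(1/0.67) ≈ 2.9461.
Output: y_gold = k_gold^0.33 = 2.9461^0.33 ≈ 1.4284.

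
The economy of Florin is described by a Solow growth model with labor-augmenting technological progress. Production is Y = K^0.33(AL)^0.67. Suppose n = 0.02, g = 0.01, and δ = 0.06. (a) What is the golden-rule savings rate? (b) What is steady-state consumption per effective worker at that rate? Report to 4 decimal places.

n + g + δ = 0.02 + 0.01 + 0.06 = 0.09.
For Cobb-Douglas, s_gold equals capital's share: s_gold = 0.33.
At the golden rule the marginal product of capital equals n+g+δ: 0.33·k^(0.33−1) = 0.09. Solving, k_gold = (0.33/0.09)^(1/0.67) ≈ 6.9534.
y_gold = 6.9534^0.33 ≈ 1.8964; c_gold = (1−0.33)·y_gold ≈ 1.2706.

(a) s_gold = 0.3300; (b) c_gold ≈ 1.2706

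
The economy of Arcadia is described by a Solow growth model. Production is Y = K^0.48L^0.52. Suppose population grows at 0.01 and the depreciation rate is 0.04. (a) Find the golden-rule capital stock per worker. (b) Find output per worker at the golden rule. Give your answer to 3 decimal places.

The effective depreciation rate is n + δ = 0.01 + 0.04 = 0.05.
Golden rule sets MPK = n+δ: 0.48·k^(0.48−1) = 0.05, so k_gold = (0.48/0.05)^(1/0.52) ≈ 77.4432.
y_gold = 77.4432^0.48 ≈ 8.0670.

(a) k_gold ≈ 77.443; (b) y_gold ≈ 8.067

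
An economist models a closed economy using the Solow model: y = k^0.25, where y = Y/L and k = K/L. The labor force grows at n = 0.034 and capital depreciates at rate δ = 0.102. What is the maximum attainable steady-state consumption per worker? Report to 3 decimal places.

c_gold ≈ 0.919

n + δ = 0.034 + 0.102 = 0.136.
Setting f'(k) = n+δ gives 0.25·k^(0.25−1) = 0.136, hence k_gold = (0.25/0.136)^(1/0.75) ≈ 2.2518.
y_gold = 2.2518^0.25 ≈ 1.2250.
c_gold = y_gold − (n+δ)·k_gold = 1.2250 − 0.136·2.2518 ≈ 0.9187.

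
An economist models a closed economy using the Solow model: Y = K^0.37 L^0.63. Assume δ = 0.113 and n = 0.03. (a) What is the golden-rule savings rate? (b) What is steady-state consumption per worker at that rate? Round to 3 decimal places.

(a) s_gold = 0.370; (b) c_gold ≈ 1.101

Capital per worker breaks even when investment replaces (n + δ)·k; here n + δ = 0.143.
For Cobb-Douglas, s_gold equals capital's share: s_gold = 0.37.
Setting f'(k) = n+δ gives 0.37·k^(0.37−1) = 0.143, hence k_gold = (0.37/0.143)^(1/0.63) ≈ 4.5221.
y_gold = 4.5221^0.37 ≈ 1.7477; c_gold = (1−0.37)·y_gold ≈ 1.1011.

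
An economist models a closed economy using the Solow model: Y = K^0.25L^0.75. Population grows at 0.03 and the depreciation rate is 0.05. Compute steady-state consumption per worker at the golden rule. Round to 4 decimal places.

c_gold ≈ 1.0965

n + δ = 0.03 + 0.05 = 0.08.
Setting f'(k) = n+δ gives 0.25·k^(0.25−1) = 0.08, hence k_gold = (0.25/0.08)^(1/0.75) ≈ 4.5688.
y_gold = 4.5688^0.25 ≈ 1.4620.
c_gold = y_gold − (n+δ)·k_gold = 1.4620 − 0.08·4.5688 ≈ 1.0965.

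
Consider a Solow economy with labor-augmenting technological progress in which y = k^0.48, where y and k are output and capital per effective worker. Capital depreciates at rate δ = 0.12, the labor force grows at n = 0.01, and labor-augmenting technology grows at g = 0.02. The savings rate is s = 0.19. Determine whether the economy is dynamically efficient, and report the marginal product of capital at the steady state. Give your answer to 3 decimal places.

dynamically efficient; MPK ≈ 0.379

Break-even investment rate: n + g + δ = 0.01 + 0.02 + 0.12 = 0.15.
Steady-state k*: s·k^0.48 = 0.15·k gives k* = (0.19/0.15)^(1/0.52) ≈ 1.5755.
MPK = 0.48·1.5755^(-0.52) ≈ 0.3789.
MPK > n+g+δ = 0.15, so the economy is dynamically efficient (under-saving).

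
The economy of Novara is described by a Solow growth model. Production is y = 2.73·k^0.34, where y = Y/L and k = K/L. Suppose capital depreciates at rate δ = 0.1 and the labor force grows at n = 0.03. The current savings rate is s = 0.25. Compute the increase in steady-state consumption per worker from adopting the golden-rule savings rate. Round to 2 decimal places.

Δc ≈ 0.15

n + δ = 0.03 + 0.1 = 0.13.
Current steady state (s = 0.25): k* = (0.25·2.73/0.13)^(1/0.66) ≈ 12.3353, y* = 2.73·12.3353^0.34 ≈ 6.4144, c* = (1−0.25)·6.4144 ≈ 4.8108.
Golden rule sets MPK = n+δ: 0.34·2.73·k^(0.34−1) = 0.13, so k_gold = (0.34·2.73/0.13)^(1/0.66) ≈ 19.6554.
y_gold = 2.73·19.6554^0.34 ≈ 7.5153, c_gold = y_gold − 0.13·k_gold ≈ 4.9601.
Gain: Δc = 4.9601 − 4.8108 ≈ 0.1493.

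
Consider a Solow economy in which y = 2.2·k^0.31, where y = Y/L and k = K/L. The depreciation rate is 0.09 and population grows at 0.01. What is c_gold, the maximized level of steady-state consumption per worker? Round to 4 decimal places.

c_gold ≈ 3.5964

Break-even investment rate: n + δ = 0.01 + 0.09 = 0.1.
Golden rule sets MPK = n+δ: 0.31·2.2·k^(0.31−1) = 0.1, so k_gold = (0.31·2.2/0.1)^(1/0.69) ≈ 16.1578.
y_gold = 2.2·16.1578^0.31 ≈ 5.2122.
c_gold = y_gold − (n+δ)·k_gold = 5.2122 − 0.1·16.1578 ≈ 3.5964.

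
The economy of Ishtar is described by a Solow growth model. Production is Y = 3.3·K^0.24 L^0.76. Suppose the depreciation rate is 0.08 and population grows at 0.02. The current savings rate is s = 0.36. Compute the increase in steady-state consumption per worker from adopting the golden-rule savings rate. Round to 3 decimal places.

Δc ≈ 0.207

n + δ = 0.02 + 0.08 = 0.1.
Current steady state (s = 0.36): k* = (0.36·3.3/0.1)^(1/0.76) ≈ 25.9557, y* = 3.3·25.9557^0.24 ≈ 7.2099, c* = (1−0.36)·7.2099 ≈ 4.6143.
Setting f'(k) = n+δ gives 0.24·3.3·k^(0.24−1) = 0.1, hence k_gold = (0.24·3.3/0.1)^(1/0.76) ≈ 15.2242.
y_gold = 3.3·15.2242^0.24 ≈ 6.3434, c_gold = y_gold − 0.1·k_gold ≈ 4.8210.
Gain: Δc = 4.8210 − 4.6143 ≈ 0.2066.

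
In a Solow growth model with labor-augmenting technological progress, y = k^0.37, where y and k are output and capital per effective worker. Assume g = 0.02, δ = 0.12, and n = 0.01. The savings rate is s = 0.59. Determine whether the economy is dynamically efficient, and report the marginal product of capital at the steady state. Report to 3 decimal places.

n + g + δ = 0.01 + 0.02 + 0.12 = 0.15.
Steady-state k*: s·k^0.37 = 0.15·k gives k* = (0.59/0.15)^(1/0.63) ≈ 8.7915.
MPK = 0.37·8.7915^(-0.63) ≈ 0.0941.
MPK < n+g+δ = 0.15, so the economy is dynamically inefficient (over-saving).

dynamically inefficient; MPK ≈ 0.094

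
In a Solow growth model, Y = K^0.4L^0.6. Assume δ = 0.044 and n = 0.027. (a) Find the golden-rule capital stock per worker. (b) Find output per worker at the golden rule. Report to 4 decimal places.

(a) k_gold ≈ 17.8376; (b) y_gold ≈ 3.1662

n + δ = 0.027 + 0.044 = 0.071.
At the golden rule the marginal product of capital equals n+δ: 0.4·k^(0.4−1) = 0.071. Solving, k_gold = (0.4/0.071)^(1/0.6) ≈ 17.8376.
y_gold = 17.8376^0.4 ≈ 3.1662.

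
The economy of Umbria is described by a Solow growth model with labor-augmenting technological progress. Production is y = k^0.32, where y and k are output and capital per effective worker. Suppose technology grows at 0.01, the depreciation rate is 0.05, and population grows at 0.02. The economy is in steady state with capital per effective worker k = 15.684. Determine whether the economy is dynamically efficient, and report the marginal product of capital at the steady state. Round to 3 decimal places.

Capital per effective worker breaks even when investment replaces (n + g + δ)·k; here n + g + δ = 0.08.
MPK = 0.32·k^(0.32−1) = 0.32·15.684^(-0.68) ≈ 0.0492.
MPK < 0.08, so the economy is dynamically inefficient (over-saving).

dynamically inefficient; MPK ≈ 0.049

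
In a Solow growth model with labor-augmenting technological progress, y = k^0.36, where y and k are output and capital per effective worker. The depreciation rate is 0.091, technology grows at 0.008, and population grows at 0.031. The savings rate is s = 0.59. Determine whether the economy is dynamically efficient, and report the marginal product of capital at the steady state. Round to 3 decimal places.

dynamically inefficient; MPK ≈ 0.079

Capital per effective worker breaks even when investment replaces (n + g + δ)·k; here n + g + δ = 0.13.
Steady-state k*: s·k^0.36 = 0.13·k gives k* = (0.59/0.13)^(1/0.64) ≈ 10.6272.
MPK = 0.36·10.6272^(-0.64) ≈ 0.0793.
MPK < n+g+δ = 0.13, so the economy is dynamically inefficient (over-saving).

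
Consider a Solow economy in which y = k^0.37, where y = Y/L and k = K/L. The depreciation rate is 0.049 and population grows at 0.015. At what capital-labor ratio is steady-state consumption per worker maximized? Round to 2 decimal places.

n + δ = 0.015 + 0.049 = 0.064.
Golden rule sets MPK = n+δ: 0.37·k^(0.37−1) = 0.064, so k_gold = (0.37/0.064)^(1/0.63) ≈ 16.2016.

k_gold ≈ 16.20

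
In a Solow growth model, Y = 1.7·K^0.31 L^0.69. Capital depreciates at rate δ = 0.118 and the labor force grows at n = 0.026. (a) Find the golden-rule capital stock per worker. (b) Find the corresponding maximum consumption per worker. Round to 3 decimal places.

(a) k_gold ≈ 6.555; (b) c_gold ≈ 2.101

n + δ = 0.026 + 0.118 = 0.144.
Maximizing c = f(k) − (n+δ)·k gives f'(k) = n+δ, i.e. 0.31·1.7·k^(0.31−1) = 0.144, so k_gold = (0.31·1.7/0.144)^(1/0.69) ≈ 6.5553.
y_gold = 1.7·6.5553^0.31 ≈ 3.0450; c_gold = y_gold − 0.144·k_gold ≈ 2.1011.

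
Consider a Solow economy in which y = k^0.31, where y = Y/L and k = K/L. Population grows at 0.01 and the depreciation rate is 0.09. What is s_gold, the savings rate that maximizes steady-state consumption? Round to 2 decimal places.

n + δ = 0.01 + 0.09 = 0.1.
At the golden rule MPK = n+δ, and in any Cobb-Douglas steady state s = (n+δ)·k/y = MPK·k/y = capital's share 0.31.

s_gold = 0.31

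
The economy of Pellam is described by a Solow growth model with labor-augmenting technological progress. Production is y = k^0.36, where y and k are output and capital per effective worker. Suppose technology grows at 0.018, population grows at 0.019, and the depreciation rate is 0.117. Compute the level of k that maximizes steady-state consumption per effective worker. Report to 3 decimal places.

k_gold ≈ 3.769

The effective depreciation rate is n + g + δ = 0.019 + 0.018 + 0.117 = 0.154.
Golden rule sets MPK = n+g+δ: 0.36·k^(0.36−1) = 0.154, so k_gold = (0.36/0.154)^(1/0.64) ≈ 3.7690.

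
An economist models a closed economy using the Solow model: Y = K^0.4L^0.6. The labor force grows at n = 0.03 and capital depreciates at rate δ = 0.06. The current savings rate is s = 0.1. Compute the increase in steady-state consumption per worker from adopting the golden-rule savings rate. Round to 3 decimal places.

The effective depreciation rate is n + δ = 0.03 + 0.06 = 0.09.
Current steady state (s = 0.1): k* = (0.1/0.09)^(1/0.6) ≈ 1.1920, y* = 1.1920^0.4 ≈ 1.0728, c* = (1−0.1)·1.0728 ≈ 0.9655.
Golden rule sets MPK = n+δ: 0.4·k^(0.4−1) = 0.09, so k_gold = (0.4/0.09)^(1/0.6) ≈ 12.0142.
y_gold = 12.0142^0.4 ≈ 2.7032, c_gold = y_gold − 0.09·k_gold ≈ 1.6219.
Gain: Δc = 1.6219 − 0.9655 ≈ 0.6564.

Δc ≈ 0.656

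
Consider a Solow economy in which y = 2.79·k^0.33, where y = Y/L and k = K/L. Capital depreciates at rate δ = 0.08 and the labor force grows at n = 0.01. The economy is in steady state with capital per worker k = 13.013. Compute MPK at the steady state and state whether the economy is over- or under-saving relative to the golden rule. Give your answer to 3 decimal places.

Break-even investment rate: n + δ = 0.01 + 0.08 = 0.09.
MPK = 0.33·2.79·k^(0.33−1) = 0.33·2.79·13.013^(-0.67) ≈ 0.1650.
MPK > 0.09, so the economy is dynamically efficient (under-saving).

under-saving; MPK ≈ 0.165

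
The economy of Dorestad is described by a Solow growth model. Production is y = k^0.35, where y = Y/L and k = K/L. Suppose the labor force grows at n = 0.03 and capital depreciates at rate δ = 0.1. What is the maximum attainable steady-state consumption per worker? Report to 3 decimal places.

c_gold ≈ 1.108

n + δ = 0.03 + 0.1 = 0.13.
Golden rule sets MPK = n+δ: 0.35·k^(0.35−1) = 0.13, so k_gold = (0.35/0.13)^(1/0.65) ≈ 4.5891.
y_gold = 4.5891^0.35 ≈ 1.7045.
c_gold = y_gold − (n+δ)·k_gold = 1.7045 − 0.13·4.5891 ≈ 1.1079.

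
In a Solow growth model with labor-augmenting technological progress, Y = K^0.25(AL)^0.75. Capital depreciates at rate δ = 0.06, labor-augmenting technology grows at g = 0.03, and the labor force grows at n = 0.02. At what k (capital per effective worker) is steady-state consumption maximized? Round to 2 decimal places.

k_gold ≈ 2.99

Break-even investment rate: n + g + δ = 0.02 + 0.03 + 0.06 = 0.11.
Golden rule sets MPK = n+g+δ: 0.25·k^(0.25−1) = 0.11, so k_gold = (0.25/0.11)^(1/0.75) ≈ 2.9881.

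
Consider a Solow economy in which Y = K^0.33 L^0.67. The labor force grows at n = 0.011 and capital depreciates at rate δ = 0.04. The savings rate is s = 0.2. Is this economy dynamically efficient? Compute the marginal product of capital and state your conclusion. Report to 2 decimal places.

n + δ = 0.011 + 0.04 = 0.051.
Steady-state k*: s·k^0.33 = 0.051·k gives k* = (0.2/0.051)^(1/0.67) ≈ 7.6871.
MPK = 0.33·7.6871^(-0.67) ≈ 0.0842.
MPK > n+δ = 0.051, so the economy is dynamically efficient (under-saving).

dynamically efficient; MPK ≈ 0.08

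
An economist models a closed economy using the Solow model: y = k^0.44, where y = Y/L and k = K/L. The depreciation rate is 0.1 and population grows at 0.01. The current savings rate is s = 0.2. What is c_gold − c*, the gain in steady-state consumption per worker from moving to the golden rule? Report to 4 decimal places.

Δc ≈ 0.3847

n + δ = 0.01 + 0.1 = 0.11.
Current steady state (s = 0.2): k* = (0.2/0.11)^(1/0.56) ≈ 2.9083, y* = 2.9083^0.44 ≈ 1.5996, c* = (1−0.2)·1.5996 ≈ 1.2796.
Maximizing c = f(k) − (n+δ)·k gives f'(k) = n+δ, i.e. 0.44·k^(0.44−1) = 0.11, so k_gold = (0.44/0.11)^(1/0.56) ≈ 11.8880.
y_gold = 11.8880^0.44 ≈ 2.9720, c_gold = y_gold − 0.11·k_gold ≈ 1.6643.
Gain: Δc = 1.6643 − 1.2796 ≈ 0.3847.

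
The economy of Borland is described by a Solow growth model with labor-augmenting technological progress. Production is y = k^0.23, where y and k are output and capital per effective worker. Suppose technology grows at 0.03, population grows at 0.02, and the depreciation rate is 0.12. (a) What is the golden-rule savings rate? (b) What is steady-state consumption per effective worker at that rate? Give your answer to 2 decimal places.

The effective depreciation rate is n + g + δ = 0.02 + 0.03 + 0.12 = 0.17.
For Cobb-Douglas, s_gold equals capital's share: s_gold = 0.23.
At the golden rule the marginal product of capital equals n+g+δ: 0.23·k^(0.23−1) = 0.17. Solving, k_gold = (0.23/0.17)^(1/0.77) ≈ 1.4808.
y_gold = 1.4808^0.23 ≈ 1.0945; c_gold = (1−0.23)·y_gold ≈ 0.8428.

(a) s_gold = 0.23; (b) c_gold ≈ 0.84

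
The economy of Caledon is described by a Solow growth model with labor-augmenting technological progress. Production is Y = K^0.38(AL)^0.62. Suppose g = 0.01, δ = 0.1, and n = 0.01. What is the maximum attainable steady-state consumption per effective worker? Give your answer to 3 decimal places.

c_gold ≈ 1.257

Break-even investment rate: n + g + δ = 0.01 + 0.01 + 0.1 = 0.12.
Golden rule sets MPK = n+g+δ: 0.38·k^(0.38−1) = 0.12, so k_gold = (0.38/0.12)^(1/0.62) ≈ 6.4183.
y_gold = 6.4183^0.38 ≈ 2.0268.
c_gold = y_gold − (n+g+δ)·k_gold = 2.0268 − 0.12·6.4183 ≈ 1.2566.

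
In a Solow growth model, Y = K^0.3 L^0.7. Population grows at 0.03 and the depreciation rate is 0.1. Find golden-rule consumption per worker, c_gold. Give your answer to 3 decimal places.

c_gold ≈ 1.002

Capital per worker breaks even when investment replaces (n + δ)·k; here n + δ = 0.13.
Maximizing c = f(k) − (n+δ)·k gives f'(k) = n+δ, i.e. 0.3·k^(0.3−1) = 0.13, so k_gold = (0.3/0.13)^(1/0.7) ≈ 3.3024.
y_gold = 3.3024^0.3 ≈ 1.4310.
c_gold = y_gold − (n+δ)·k_gold = 1.4310 − 0.13·3.3024 ≈ 1.0017.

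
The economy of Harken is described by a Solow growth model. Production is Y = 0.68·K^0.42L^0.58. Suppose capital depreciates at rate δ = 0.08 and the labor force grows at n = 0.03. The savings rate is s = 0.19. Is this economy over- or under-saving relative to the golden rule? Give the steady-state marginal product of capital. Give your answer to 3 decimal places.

under-saving; MPK ≈ 0.243

Capital per worker breaks even when investment replaces (n + δ)·k; here n + δ = 0.11.
Steady-state k*: s·A·k^0.42 = 0.11·k gives k* = (0.19·0.68/0.11)^(1/0.58) ≈ 1.3197.
MPK = 0.42·0.68·1.3197^(-0.58) ≈ 0.2432.
MPK > n+δ = 0.11, so the economy is dynamically efficient (under-saving).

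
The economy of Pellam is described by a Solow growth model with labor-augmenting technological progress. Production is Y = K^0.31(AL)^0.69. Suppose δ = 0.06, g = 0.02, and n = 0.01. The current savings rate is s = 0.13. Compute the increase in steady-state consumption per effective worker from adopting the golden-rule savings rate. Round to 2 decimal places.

n + g + δ = 0.01 + 0.02 + 0.06 = 0.09.
Current steady state (s = 0.13): k* = (0.13/0.09)^(1/0.69) ≈ 1.7039, y* = 1.7039^0.31 ≈ 1.1796, c* = (1−0.13)·1.1796 ≈ 1.0263.
Golden rule sets MPK = n+g+δ: 0.31·k^(0.31−1) = 0.09, so k_gold = (0.31/0.09)^(1/0.69) ≈ 6.0039.
y_gold = 6.0039^0.31 ≈ 1.7431, c_gold = y_gold − 0.09·k_gold ≈ 1.2027.
Gain: Δc = 1.2027 − 1.0263 ≈ 0.1764.

Δc ≈ 0.18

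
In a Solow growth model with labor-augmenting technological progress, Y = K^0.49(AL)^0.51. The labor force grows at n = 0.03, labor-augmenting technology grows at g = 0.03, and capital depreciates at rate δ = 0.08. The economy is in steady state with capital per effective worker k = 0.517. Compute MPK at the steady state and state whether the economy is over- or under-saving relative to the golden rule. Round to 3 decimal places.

Capital per effective worker breaks even when investment replaces (n + g + δ)·k; here n + g + δ = 0.14.
MPK = 0.49·k^(0.49−1) = 0.49·0.517^(-0.51) ≈ 0.6860.
MPK > 0.14, so the economy is dynamically efficient (under-saving).

under-saving; MPK ≈ 0.686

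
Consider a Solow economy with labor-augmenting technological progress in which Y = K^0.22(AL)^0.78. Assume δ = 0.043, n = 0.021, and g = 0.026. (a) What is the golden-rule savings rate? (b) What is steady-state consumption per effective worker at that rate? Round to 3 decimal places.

(a) s_gold = 0.220; (b) c_gold ≈ 1.004

The effective depreciation rate is n + g + δ = 0.021 + 0.026 + 0.043 = 0.09.
For Cobb-Douglas, s_gold equals capital's share: s_gold = 0.22.
Golden rule sets MPK = n+g+δ: 0.22·k^(0.22−1) = 0.09, so k_gold = (0.22/0.09)^(1/0.78) ≈ 3.1453.
y_gold = 3.1453^0.22 ≈ 1.2867; c_gold = (1−0.22)·y_gold ≈ 1.0036.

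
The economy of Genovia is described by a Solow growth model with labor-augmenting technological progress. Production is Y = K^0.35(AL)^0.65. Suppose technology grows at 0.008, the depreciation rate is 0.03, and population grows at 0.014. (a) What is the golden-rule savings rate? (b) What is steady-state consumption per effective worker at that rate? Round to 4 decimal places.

Capital per effective worker breaks even when investment replaces (n + g + δ)·k; here n + g + δ = 0.052.
For Cobb-Douglas, s_gold equals capital's share: s_gold = 0.35.
Golden rule sets MPK = n+g+δ: 0.35·k^(0.35−1) = 0.052, so k_gold = (0.35/0.052)^(1/0.65) ≈ 18.7908.
y_gold = 18.7908^0.35 ≈ 2.7918; c_gold = (1−0.35)·y_gold ≈ 1.8147.

(a) s_gold = 0.3500; (b) c_gold ≈ 1.8147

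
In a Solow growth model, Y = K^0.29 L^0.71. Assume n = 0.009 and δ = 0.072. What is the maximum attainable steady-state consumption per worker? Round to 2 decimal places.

c_gold ≈ 1.20

The effective depreciation rate is n + δ = 0.009 + 0.072 = 0.081.
Maximizing c = f(k) − (n+δ)·k gives f'(k) = n+δ, i.e. 0.29·k^(0.29−1) = 0.081, so k_gold = (0.29/0.081)^(1/0.71) ≈ 6.0278.
y_gold = 6.0278^0.29 ≈ 1.6836.
c_gold = y_gold − (n+δ)·k_gold = 1.6836 − 0.081·6.0278 ≈ 1.1954.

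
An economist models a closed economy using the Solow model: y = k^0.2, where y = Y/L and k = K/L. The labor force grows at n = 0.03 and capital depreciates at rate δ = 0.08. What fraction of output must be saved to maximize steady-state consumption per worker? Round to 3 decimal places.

s_gold = 0.200

The effective depreciation rate is n + δ = 0.03 + 0.08 = 0.11.
At the golden rule MPK = n+δ, and in any Cobb-Douglas steady state s = (n+δ)·k/y = MPK·k/y = capital's share 0.2.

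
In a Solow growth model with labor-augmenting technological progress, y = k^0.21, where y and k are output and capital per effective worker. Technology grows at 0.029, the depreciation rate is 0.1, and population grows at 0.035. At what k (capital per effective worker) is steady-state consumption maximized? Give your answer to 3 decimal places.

Break-even investment rate: n + g + δ = 0.035 + 0.029 + 0.1 = 0.164.
Setting f'(k) = n+g+δ gives 0.21·k^(0.21−1) = 0.164, hence k_gold = (0.21/0.164)^(1/0.79) ≈ 1.3675.

k_gold ≈ 1.367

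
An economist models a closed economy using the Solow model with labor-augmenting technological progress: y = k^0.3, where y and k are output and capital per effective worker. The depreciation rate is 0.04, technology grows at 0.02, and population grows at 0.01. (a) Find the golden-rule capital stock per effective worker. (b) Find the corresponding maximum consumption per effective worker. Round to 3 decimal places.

Break-even investment rate: n + g + δ = 0.01 + 0.02 + 0.04 = 0.07.
Setting f'(k) = n+g+δ gives 0.3·k^(0.3−1) = 0.07, hence k_gold = (0.3/0.07)^(1/0.7) ≈ 7.9963.
y_gold = 7.9963^0.3 ≈ 1.8658; c_gold = y_gold − 0.07·k_gold ≈ 1.3061.

(a) k_gold ≈ 7.996; (b) c_gold ≈ 1.306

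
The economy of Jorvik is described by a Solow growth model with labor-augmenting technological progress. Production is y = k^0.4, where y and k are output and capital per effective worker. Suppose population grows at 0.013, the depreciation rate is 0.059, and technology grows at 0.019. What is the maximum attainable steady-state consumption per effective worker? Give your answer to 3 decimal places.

c_gold ≈ 1.610

n + g + δ = 0.013 + 0.019 + 0.059 = 0.091.
At the golden rule the marginal product of capital equals n+g+δ: 0.4·k^(0.4−1) = 0.091. Solving, k_gold = (0.4/0.091)^(1/0.6) ≈ 11.7950.
y_gold = 11.7950^0.4 ≈ 2.6834.
c_gold = y_gold − (n+g+δ)·k_gold = 2.6834 − 0.091·11.7950 ≈ 1.6100.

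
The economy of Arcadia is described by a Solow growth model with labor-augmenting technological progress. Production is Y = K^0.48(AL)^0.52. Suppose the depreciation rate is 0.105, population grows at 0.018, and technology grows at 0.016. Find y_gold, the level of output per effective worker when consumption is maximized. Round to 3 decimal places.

y_gold ≈ 3.139

The effective depreciation rate is n + g + δ = 0.018 + 0.016 + 0.105 = 0.139.
Maximizing c = f(k) − (n+g+δ)·k gives f'(k) = n+g+δ, i.e. 0.48·k^(0.48−1) = 0.139, so k_gold = (0.48/0.139)^(1/0.52) ≈ 10.8405.
Output: y_gold = k_gold^0.48 = 10.8405^0.48 ≈ 3.1392.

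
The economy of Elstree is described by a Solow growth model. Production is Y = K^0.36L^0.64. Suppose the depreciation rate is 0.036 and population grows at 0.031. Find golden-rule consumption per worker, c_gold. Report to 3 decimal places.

The effective depreciation rate is n + δ = 0.031 + 0.036 = 0.067.
At the golden rule the marginal product of capital equals n+δ: 0.36·k^(0.36−1) = 0.067. Solving, k_gold = (0.36/0.067)^(1/0.64) ≈ 13.8351.
y_gold = 13.8351^0.36 ≈ 2.5749.
c_gold = y_gold − (n+δ)·k_gold = 2.5749 − 0.067·13.8351 ≈ 1.6479.

c_gold ≈ 1.648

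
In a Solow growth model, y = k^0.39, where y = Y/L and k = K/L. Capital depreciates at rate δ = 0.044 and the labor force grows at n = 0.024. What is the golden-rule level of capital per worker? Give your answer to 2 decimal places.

Capital per worker breaks even when investment replaces (n + δ)·k; here n + δ = 0.068.
Golden rule sets MPK = n+δ: 0.39·k^(0.39−1) = 0.068, so k_gold = (0.39/0.068)^(1/0.61) ≈ 17.5200.

k_gold ≈ 17.52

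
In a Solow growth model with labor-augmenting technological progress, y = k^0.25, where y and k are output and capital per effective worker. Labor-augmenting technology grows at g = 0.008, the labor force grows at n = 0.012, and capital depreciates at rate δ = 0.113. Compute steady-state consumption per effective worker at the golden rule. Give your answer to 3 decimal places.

The effective depreciation rate is n + g + δ = 0.012 + 0.008 + 0.113 = 0.133.
Golden rule sets MPK = n+g+δ: 0.25·k^(0.25−1) = 0.133, so k_gold = (0.25/0.133)^(1/0.75) ≈ 2.3198.
y_gold = 2.3198^0.25 ≈ 1.2341.
c_gold = y_gold − (n+g+δ)·k_gold = 1.2341 − 0.133·2.3198 ≈ 0.9256.

c_gold ≈ 0.926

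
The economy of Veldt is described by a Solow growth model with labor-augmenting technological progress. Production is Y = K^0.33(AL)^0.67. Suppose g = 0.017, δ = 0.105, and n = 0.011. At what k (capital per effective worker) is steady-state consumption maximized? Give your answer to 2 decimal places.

The effective depreciation rate is n + g + δ = 0.011 + 0.017 + 0.105 = 0.133.
Setting f'(k) = n+g+δ gives 0.33·k^(0.33−1) = 0.133, hence k_gold = (0.33/0.133)^(1/0.67) ≈ 3.8819.

k_gold ≈ 3.88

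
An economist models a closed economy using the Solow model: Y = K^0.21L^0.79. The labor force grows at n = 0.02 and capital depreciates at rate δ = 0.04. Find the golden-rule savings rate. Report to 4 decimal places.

The effective depreciation rate is n + δ = 0.02 + 0.04 = 0.06.
At the golden rule MPK = n+δ, and in any Cobb-Douglas steady state s = (n+δ)·k/y = MPK·k/y = capital's share 0.21.

s_gold = 0.2100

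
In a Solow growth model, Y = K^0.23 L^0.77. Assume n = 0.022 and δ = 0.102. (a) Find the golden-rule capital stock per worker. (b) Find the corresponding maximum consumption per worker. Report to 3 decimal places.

Capital per worker breaks even when investment replaces (n + δ)·k; here n + δ = 0.124.
At the golden rule the marginal product of capital equals n+δ: 0.23·k^(0.23−1) = 0.124. Solving, k_gold = (0.23/0.124)^(1/0.77) ≈ 2.2307.
y_gold = 2.2307^0.23 ≈ 1.2027; c_gold = y_gold − 0.124·k_gold ≈ 0.9260.

(a) k_gold ≈ 2.231; (b) c_gold ≈ 0.926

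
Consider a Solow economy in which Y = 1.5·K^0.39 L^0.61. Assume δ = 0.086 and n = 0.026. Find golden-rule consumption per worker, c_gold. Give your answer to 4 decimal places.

c_gold ≈ 2.6329

n + δ = 0.026 + 0.086 = 0.112.
Setting f'(k) = n+δ gives 0.39·1.5·k^(0.39−1) = 0.112, hence k_gold = (0.39·1.5/0.112)^(1/0.61) ≈ 15.0296.
y_gold = 1.5·15.0296^0.39 ≈ 4.3162.
c_gold = y_gold − (n+δ)·k_gold = 4.3162 − 0.112·15.0296 ≈ 2.6329.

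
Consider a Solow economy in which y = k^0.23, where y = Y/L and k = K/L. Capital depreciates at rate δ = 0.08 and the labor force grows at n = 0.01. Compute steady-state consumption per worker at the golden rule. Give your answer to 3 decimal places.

The effective depreciation rate is n + δ = 0.01 + 0.08 = 0.09.
Setting f'(k) = n+δ gives 0.23·k^(0.23−1) = 0.09, hence k_gold = (0.23/0.09)^(1/0.77) ≈ 3.3822.
y_gold = 3.3822^0.23 ≈ 1.3235.
c_gold = y_gold − (n+δ)·k_gold = 1.3235 − 0.09·3.3822 ≈ 1.0191.

c_gold ≈ 1.019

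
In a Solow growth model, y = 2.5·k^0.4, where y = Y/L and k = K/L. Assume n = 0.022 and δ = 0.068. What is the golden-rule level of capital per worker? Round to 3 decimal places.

k_gold ≈ 55.326

Break-even investment rate: n + δ = 0.022 + 0.068 = 0.09.
Maximizing c = f(k) − (n+δ)·k gives f'(k) = n+δ, i.e. 0.4·2.5·k^(0.4−1) = 0.09, so k_gold = (0.4·2.5/0.09)^(1/0.6) ≈ 55.3260.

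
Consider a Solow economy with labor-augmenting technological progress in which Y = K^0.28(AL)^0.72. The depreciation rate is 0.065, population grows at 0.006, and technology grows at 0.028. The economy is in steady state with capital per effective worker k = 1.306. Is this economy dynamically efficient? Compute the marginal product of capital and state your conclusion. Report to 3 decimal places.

Break-even investment rate: n + g + δ = 0.006 + 0.028 + 0.065 = 0.099.
MPK = 0.28·k^(0.28−1) = 0.28·1.306^(-0.72) ≈ 0.2310.
MPK > 0.099, so the economy is dynamically efficient (under-saving).

dynamically efficient; MPK ≈ 0.231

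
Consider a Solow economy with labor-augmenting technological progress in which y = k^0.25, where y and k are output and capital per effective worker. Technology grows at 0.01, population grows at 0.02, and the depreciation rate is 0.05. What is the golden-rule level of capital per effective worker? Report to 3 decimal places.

k_gold ≈ 4.569

Break-even investment rate: n + g + δ = 0.02 + 0.01 + 0.05 = 0.08.
Setting f'(k) = n+g+δ gives 0.25·k^(0.25−1) = 0.08, hence k_gold = (0.25/0.08)^(1/0.75) ≈ 4.5688.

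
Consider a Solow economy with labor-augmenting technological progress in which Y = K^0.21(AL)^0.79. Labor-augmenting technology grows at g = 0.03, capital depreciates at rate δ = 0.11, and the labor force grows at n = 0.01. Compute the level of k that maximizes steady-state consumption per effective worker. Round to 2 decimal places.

k_gold ≈ 1.53

Break-even investment rate: n + g + δ = 0.01 + 0.03 + 0.11 = 0.15.
Golden rule sets MPK = n+g+δ: 0.21·k^(0.21−1) = 0.15, so k_gold = (0.21/0.15)^(1/0.79) ≈ 1.5310.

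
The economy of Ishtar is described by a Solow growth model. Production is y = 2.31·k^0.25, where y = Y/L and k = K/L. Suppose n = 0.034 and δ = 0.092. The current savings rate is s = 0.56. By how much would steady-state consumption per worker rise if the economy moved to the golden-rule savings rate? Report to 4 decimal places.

The effective depreciation rate is n + δ = 0.034 + 0.092 = 0.126.
Current steady state (s = 0.56): k* = (0.56·2.31/0.126)^(1/0.75) ≈ 22.3138, y* = 2.31·22.3138^0.25 ≈ 5.0206, c* = (1−0.56)·5.0206 ≈ 2.2091.
At the golden rule the marginal product of capital equals n+δ: 0.25·2.31·k^(0.25−1) = 0.126. Solving, k_gold = (0.25·2.31/0.126)^(1/0.75) ≈ 7.6133.
y_gold = 2.31·7.6133^0.25 ≈ 3.8371, c_gold = y_gold − 0.126·k_gold ≈ 2.8778.
Gain: Δc = 2.8778 − 2.2091 ≈ 0.6688.

Δc ≈ 0.6688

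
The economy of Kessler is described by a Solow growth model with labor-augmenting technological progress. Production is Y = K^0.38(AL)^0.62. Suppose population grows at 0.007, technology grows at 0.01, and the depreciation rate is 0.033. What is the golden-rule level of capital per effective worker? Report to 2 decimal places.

Break-even investment rate: n + g + δ = 0.007 + 0.01 + 0.033 = 0.05.
Setting f'(k) = n+g+δ gives 0.38·k^(0.38−1) = 0.05, hence k_gold = (0.38/0.05)^(1/0.62) ≈ 26.3431.

k_gold ≈ 26.34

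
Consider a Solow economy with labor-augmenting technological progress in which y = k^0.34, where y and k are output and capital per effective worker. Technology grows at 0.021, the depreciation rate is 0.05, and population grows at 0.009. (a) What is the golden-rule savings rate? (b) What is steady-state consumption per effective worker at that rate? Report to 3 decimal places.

(a) s_gold = 0.340; (b) c_gold ≈ 1.391

The effective depreciation rate is n + g + δ = 0.009 + 0.021 + 0.05 = 0.08.
For Cobb-Douglas, s_gold equals capital's share: s_gold = 0.34.
Golden rule sets MPK = n+g+δ: 0.34·k^(0.34−1) = 0.08, so k_gold = (0.34/0.08)^(1/0.66) ≈ 8.9558.
y_gold = 8.9558^0.34 ≈ 2.1072; c_gold = (1−0.34)·y_gold ≈ 1.3908.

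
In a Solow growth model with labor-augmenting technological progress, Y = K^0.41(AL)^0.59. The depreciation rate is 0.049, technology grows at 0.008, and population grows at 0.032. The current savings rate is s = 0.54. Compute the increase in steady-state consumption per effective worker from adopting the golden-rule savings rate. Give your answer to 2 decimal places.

Capital per effective worker breaks even when investment replaces (n + g + δ)·k; here n + g + δ = 0.089.
Current steady state (s = 0.54): k* = (0.54/0.089)^(1/0.59) ≈ 21.2386, y* = 21.2386^0.41 ≈ 3.5004, c* = (1−0.54)·3.5004 ≈ 1.6102.
Golden rule sets MPK = n+g+δ: 0.41·k^(0.41−1) = 0.089, so k_gold = (0.41/0.089)^(1/0.59) ≈ 13.3167.
y_gold = 13.3167^0.41 ≈ 2.8907, c_gold = y_gold − 0.089·k_gold ≈ 1.7055.
Gain: Δc = 1.7055 − 1.6102 ≈ 0.0953.

Δc ≈ 0.10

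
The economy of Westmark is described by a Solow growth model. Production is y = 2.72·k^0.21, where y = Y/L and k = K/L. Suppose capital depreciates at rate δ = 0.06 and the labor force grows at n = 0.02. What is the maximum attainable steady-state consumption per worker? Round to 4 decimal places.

Break-even investment rate: n + δ = 0.02 + 0.06 = 0.08.
At the golden rule the marginal product of capital equals n+δ: 0.21·2.72·k^(0.21−1) = 0.08. Solving, k_gold = (0.21·2.72/0.08)^(1/0.79) ≈ 12.0401.
y_gold = 2.72·12.0401^0.21 ≈ 4.5867.
c_gold = y_gold − (n+δ)·k_gold = 4.5867 − 0.08·12.0401 ≈ 3.6235.

c_gold ≈ 3.6235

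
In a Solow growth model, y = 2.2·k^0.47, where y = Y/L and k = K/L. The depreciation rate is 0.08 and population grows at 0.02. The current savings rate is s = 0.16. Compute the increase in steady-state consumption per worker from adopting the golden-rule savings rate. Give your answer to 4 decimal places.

Δc ≈ 3.6136

n + δ = 0.02 + 0.08 = 0.1.
Current steady state (s = 0.16): k* = (0.16·2.2/0.1)^(1/0.53) ≈ 10.7452, y* = 2.2·10.7452^0.47 ≈ 6.7157, c* = (1−0.16)·6.7157 ≈ 5.6412.
Maximizing c = f(k) − (n+δ)·k gives f'(k) = n+δ, i.e. 0.47·2.2·k^(0.47−1) = 0.1, so k_gold = (0.47·2.2/0.1)^(1/0.53) ≈ 82.0710.
y_gold = 2.2·82.0710^0.47 ≈ 17.4619, c_gold = y_gold − 0.1·k_gold ≈ 9.2548.
Gain: Δc = 9.2548 − 5.6412 ≈ 3.6136.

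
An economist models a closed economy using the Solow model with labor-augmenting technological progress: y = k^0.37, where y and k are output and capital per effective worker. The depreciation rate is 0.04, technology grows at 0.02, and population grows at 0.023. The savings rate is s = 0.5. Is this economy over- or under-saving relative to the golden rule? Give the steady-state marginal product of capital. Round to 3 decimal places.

over-saving; MPK ≈ 0.061

Capital per effective worker breaks even when investment replaces (n + g + δ)·k; here n + g + δ = 0.083.
Steady-state k*: s·k^0.37 = 0.083·k gives k* = (0.5/0.083)^(1/0.63) ≈ 17.2951.
MPK = 0.37·17.2951^(-0.63) ≈ 0.0614.
MPK < n+g+δ = 0.083, so the economy is dynamically inefficient (over-saving).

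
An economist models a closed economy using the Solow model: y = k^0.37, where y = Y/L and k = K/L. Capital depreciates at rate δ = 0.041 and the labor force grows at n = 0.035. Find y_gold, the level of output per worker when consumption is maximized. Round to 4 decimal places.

n + δ = 0.035 + 0.041 = 0.076.
Golden rule sets MPK = n+δ: 0.37·k^(0.37−1) = 0.076, so k_gold = (0.37/0.076)^(1/0.63) ≈ 12.3337.
Output: y_gold = k_gold^0.37 = 12.3337^0.37 ≈ 2.5334.

y_gold ≈ 2.5334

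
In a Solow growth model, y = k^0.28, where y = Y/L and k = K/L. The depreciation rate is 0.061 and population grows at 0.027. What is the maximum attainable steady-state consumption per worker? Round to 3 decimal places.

c_gold ≈ 1.129

Break-even investment rate: n + δ = 0.027 + 0.061 = 0.088.
At the golden rule the marginal product of capital equals n+δ: 0.28·k^(0.28−1) = 0.088. Solving, k_gold = (0.28/0.088)^(1/0.72) ≈ 4.9907.
y_gold = 4.9907^0.28 ≈ 1.5685.
c_gold = y_gold − (n+δ)·k_gold = 1.5685 − 0.088·4.9907 ≈ 1.1293.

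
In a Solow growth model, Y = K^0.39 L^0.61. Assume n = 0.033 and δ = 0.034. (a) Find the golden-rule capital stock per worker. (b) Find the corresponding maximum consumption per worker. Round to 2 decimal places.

(a) k_gold ≈ 17.95; (b) c_gold ≈ 1.88

n + δ = 0.033 + 0.034 = 0.067.
Golden rule sets MPK = n+δ: 0.39·k^(0.39−1) = 0.067, so k_gold = (0.39/0.067)^(1/0.61) ≈ 17.9507.
y_gold = 17.9507^0.39 ≈ 3.0838; c_gold = y_gold − 0.067·k_gold ≈ 1.8811.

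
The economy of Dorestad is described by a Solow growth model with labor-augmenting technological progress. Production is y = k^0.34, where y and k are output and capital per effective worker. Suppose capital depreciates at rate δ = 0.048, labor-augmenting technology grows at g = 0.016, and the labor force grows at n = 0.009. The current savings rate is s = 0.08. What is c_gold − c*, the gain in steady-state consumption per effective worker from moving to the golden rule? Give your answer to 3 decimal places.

The effective depreciation rate is n + g + δ = 0.009 + 0.016 + 0.048 = 0.073.
Current steady state (s = 0.08): k* = (0.08/0.073)^(1/0.66) ≈ 1.1488, y* = 1.1488^0.34 ≈ 1.0483, c* = (1−0.08)·1.0483 ≈ 0.9644.
Maximizing c = f(k) − (n+g+δ)·k gives f'(k) = n+g+δ, i.e. 0.34·k^(0.34−1) = 0.073, so k_gold = (0.34/0.073)^(1/0.66) ≈ 10.2886.
y_gold = 10.2886^0.34 ≈ 2.2090, c_gold = y_gold − 0.073·k_gold ≈ 1.4580.
Gain: Δc = 1.4580 − 0.9644 ≈ 0.4935.

Δc ≈ 0.494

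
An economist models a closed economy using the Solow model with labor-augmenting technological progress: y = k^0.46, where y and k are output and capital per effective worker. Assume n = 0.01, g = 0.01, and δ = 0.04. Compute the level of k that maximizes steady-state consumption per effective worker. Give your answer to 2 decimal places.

k_gold ≈ 43.47

The effective depreciation rate is n + g + δ = 0.01 + 0.01 + 0.04 = 0.06.
Maximizing c = f(k) − (n+g+δ)·k gives f'(k) = n+g+δ, i.e. 0.46·k^(0.46−1) = 0.06, so k_gold = (0.46/0.06)^(1/0.54) ≈ 43.4671.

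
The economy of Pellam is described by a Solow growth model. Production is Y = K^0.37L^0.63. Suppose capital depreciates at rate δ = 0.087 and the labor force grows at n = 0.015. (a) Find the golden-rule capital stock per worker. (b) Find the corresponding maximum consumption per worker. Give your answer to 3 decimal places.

(a) k_gold ≈ 7.731; (b) c_gold ≈ 1.343

Break-even investment rate: n + δ = 0.015 + 0.087 = 0.102.
Maximizing c = f(k) − (n+δ)·k gives f'(k) = n+δ, i.e. 0.37·k^(0.37−1) = 0.102, so k_gold = (0.37/0.102)^(1/0.63) ≈ 7.7314.
y_gold = 7.7314^0.37 ≈ 2.1314; c_gold = y_gold − 0.102·k_gold ≈ 1.3428.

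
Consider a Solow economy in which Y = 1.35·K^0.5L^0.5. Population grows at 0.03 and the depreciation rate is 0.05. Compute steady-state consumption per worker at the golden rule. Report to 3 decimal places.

c_gold ≈ 5.695

The effective depreciation rate is n + δ = 0.03 + 0.05 = 0.08.
Golden rule sets MPK = n+δ: 0.5·1.35·k^(0.5−1) = 0.08, so k_gold = (0.5·1.35/0.08)^(1/0.5) ≈ 71.1914.
y_gold = 1.35·71.1914^0.5 ≈ 11.3906.
c_gold = y_gold − (n+δ)·k_gold = 11.3906 − 0.08·71.1914 ≈ 5.6953.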